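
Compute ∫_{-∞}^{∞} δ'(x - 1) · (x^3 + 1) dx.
-3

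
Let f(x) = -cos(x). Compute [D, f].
\sin{\left(x \right)}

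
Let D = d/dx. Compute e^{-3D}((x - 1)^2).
x^{2} - 8 x + 16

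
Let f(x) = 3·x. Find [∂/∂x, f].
3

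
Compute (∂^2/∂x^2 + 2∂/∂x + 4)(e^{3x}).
19 e^{3 x}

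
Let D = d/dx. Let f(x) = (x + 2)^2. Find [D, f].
2 x + 4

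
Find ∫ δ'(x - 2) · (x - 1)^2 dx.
-2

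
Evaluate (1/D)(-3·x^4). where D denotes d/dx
- \frac{3 x^{5}}{5}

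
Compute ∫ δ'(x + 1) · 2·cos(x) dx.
- 2 \sin{\left(1 \right)}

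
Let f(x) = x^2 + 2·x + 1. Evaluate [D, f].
2 x + 2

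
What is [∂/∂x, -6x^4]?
- 24 x^{3}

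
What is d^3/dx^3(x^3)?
6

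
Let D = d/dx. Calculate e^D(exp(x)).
e^{x + 1}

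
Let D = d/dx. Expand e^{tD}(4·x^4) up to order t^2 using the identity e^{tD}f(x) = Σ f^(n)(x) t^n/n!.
4 x^{2} \left(6 t^{2} + 4 t x + x^{2}\right)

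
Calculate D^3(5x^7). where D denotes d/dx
1050 x^{4}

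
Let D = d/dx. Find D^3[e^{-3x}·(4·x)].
108 \left(1 - x\right) e^{- 3 x}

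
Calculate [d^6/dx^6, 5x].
30\frac{d^{5}}{dx^{5}}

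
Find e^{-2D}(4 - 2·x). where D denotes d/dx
8 - 2 x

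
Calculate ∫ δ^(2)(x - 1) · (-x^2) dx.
-2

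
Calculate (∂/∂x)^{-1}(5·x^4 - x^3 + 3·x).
x^{5} - \frac{x^{4}}{4} + \frac{3 x^{2}}{2}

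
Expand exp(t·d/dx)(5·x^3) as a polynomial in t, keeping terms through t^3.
5 t^{3} + 15 t^{2} x + 15 t x^{2} + 5 x^{3}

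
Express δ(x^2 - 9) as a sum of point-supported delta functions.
\frac{\delta(x - 3) + \delta(x + 3)}{6}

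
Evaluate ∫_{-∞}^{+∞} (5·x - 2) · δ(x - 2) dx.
8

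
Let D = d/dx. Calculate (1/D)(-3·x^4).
- \frac{3 x^{5}}{5}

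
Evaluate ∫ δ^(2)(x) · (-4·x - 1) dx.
0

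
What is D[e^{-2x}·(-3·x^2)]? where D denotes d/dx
6 x \left(x - 1\right) e^{- 2 x}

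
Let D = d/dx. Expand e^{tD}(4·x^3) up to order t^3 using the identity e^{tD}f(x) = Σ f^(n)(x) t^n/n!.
4 t^{3} + 12 t^{2} x + 12 t x^{2} + 4 x^{3}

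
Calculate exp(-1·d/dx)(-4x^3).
- 4 x^{3} + 12 x^{2} - 12 x + 4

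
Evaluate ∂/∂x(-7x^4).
- 28 x^{3}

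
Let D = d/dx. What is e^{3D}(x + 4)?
x + 7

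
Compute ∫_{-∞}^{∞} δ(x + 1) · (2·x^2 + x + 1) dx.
2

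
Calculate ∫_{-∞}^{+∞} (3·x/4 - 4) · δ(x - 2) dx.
- \frac{5}{2}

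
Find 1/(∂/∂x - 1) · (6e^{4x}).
2 e^{4 x}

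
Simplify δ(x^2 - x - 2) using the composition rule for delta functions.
\frac{\delta(x + 1) + \delta(x - 2)}{3}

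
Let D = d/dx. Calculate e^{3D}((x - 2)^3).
x^{3} + 3 x^{2} + 3 x + 1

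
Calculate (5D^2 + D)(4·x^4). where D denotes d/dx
16 x^{2} \left(x + 15\right)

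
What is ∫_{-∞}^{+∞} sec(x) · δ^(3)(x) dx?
0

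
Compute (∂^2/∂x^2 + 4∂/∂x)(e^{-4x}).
0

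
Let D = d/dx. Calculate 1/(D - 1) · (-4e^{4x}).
- \frac{4 e^{4 x}}{3}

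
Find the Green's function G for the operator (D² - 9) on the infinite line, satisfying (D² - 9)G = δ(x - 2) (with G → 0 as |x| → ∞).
-\frac{e^{-3|x - 2|}}{6}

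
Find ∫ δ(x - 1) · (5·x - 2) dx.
3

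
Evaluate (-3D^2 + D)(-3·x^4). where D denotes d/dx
12 x^{2} \left(9 - x\right)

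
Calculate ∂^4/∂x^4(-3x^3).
0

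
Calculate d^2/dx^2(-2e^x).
- 2 e^{x}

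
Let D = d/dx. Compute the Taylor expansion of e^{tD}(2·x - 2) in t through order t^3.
2 t + 2 x - 2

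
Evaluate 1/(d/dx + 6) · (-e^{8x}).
- \frac{e^{8 x}}{14}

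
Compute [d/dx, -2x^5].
- 10 x^{4}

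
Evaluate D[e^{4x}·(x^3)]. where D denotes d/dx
x^{2} \left(4 x + 3\right) e^{4 x}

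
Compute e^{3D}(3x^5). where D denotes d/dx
3 x^{5} + 45 x^{4} + 270 x^{3} + 810 x^{2} + 1215 x + 729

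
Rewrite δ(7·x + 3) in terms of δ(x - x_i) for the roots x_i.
\frac{\delta(x + 3/7)}{7}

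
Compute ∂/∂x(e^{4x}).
4 e^{4 x}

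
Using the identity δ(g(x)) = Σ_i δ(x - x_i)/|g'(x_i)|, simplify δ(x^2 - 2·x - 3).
\frac{\delta(x + 1) + \delta(x - 3)}{4}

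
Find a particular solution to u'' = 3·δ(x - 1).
\frac{3|x - 1|}{2}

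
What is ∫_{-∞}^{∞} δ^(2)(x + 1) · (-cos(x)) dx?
\cos{\left(1 \right)}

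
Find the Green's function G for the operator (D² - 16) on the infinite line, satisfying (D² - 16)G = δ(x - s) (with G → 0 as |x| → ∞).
-\frac{e^{-4|x-s|}}{8}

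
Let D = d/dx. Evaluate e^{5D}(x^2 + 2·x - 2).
x^{2} + 12 x + 33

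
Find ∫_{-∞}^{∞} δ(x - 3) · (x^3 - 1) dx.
26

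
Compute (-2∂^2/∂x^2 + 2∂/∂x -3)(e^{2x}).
- 7 e^{2 x}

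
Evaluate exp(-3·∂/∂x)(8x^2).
8 x^{2} - 48 x + 72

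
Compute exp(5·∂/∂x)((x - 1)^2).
x^{2} + 8 x + 16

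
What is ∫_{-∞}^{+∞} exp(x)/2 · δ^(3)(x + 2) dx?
- \frac{1}{2 e^{2}}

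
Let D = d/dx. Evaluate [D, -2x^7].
- 14 x^{6}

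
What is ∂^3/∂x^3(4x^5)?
240 x^{2}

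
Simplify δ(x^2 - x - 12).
\frac{\delta(x - 4) + \delta(x + 3)}{7}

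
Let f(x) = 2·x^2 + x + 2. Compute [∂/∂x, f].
4 x + 1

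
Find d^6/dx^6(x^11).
332640 x^{5}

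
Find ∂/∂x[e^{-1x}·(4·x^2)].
4 x \left(2 - x\right) e^{- x}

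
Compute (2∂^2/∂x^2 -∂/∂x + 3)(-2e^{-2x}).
- 26 e^{- 2 x}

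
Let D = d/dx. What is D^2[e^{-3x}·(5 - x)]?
3 \left(17 - 3 x\right) e^{- 3 x}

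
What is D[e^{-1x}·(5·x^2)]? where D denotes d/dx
5 x \left(2 - x\right) e^{- x}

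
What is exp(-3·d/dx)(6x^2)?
6 x^{2} - 36 x + 54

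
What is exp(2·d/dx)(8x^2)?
8 x^{2} + 32 x + 32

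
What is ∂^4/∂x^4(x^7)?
840 x^{3}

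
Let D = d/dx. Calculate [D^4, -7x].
-28D^{3}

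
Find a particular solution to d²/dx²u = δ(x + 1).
\frac{|x + 1|}{2}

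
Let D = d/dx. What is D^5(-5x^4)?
0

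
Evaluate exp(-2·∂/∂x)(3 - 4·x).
11 - 4 x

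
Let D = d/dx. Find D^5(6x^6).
4320 x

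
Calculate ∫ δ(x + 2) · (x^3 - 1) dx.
-9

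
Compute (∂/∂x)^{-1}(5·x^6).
\frac{5 x^{7}}{7}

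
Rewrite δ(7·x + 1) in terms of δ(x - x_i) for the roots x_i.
\frac{\delta(x + 1/7)}{7}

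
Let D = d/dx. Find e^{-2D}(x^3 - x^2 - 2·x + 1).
x^{3} - 7 x^{2} + 14 x - 7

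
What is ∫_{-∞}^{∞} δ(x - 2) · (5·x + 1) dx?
11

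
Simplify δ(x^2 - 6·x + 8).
\frac{\delta(x - 4) + \delta(x - 2)}{2}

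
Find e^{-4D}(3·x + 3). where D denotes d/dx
3 x - 9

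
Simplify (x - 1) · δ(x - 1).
0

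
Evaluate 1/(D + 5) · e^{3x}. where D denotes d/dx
\frac{e^{3 x}}{8}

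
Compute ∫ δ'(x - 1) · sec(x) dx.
- \tan{\left(1 \right)} \sec{\left(1 \right)}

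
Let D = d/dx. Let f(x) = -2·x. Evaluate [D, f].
-2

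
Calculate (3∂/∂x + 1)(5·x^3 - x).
5 x^{3} + 45 x^{2} - x - 3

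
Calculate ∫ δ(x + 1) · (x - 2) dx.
-3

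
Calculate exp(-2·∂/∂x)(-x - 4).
- x - 2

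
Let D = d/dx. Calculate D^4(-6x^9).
- 18144 x^{5}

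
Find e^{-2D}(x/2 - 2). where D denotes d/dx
\frac{x}{2} - 3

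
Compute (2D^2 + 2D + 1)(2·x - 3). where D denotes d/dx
2 x + 1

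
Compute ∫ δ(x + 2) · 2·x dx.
-4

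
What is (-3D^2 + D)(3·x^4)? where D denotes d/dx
12 x^{2} \left(x - 9\right)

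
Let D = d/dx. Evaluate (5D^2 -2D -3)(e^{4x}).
69 e^{4 x}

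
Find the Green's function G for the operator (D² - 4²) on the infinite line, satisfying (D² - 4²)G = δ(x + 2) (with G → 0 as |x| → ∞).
-\frac{e^{-4|x + 2|}}{8}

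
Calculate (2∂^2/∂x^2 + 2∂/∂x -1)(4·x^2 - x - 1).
- 4 x^{2} + 17 x + 15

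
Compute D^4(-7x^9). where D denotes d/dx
- 21168 x^{5}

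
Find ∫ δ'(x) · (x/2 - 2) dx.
- \frac{1}{2}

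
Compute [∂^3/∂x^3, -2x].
-6\frac{d^{2}}{dx^{2}}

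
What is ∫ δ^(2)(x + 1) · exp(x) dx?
e^{-1}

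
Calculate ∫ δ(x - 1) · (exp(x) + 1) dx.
1 + e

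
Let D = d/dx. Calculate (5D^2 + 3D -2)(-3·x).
6 x - 9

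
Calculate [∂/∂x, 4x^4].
16 x^{3}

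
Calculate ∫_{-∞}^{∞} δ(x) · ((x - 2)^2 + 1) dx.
5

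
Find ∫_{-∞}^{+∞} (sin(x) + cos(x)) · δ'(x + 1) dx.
- \sin{\left(1 \right)} - \cos{\left(1 \right)}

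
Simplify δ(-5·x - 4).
\frac{\delta(x + 4/5)}{5}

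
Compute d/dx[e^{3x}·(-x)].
\left(- 3 x - 1\right) e^{3 x}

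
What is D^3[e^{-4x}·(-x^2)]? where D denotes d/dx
8 \left(8 x^{2} - 12 x + 3\right) e^{- 4 x}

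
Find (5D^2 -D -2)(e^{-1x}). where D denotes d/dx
4 e^{- x}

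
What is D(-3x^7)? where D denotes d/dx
- 21 x^{6}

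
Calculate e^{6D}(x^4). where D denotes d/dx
x^{4} + 24 x^{3} + 216 x^{2} + 864 x + 1296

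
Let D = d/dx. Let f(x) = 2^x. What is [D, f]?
2^{x} \log{\left(2 \right)}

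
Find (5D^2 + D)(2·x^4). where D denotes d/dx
8 x^{2} \left(x + 15\right)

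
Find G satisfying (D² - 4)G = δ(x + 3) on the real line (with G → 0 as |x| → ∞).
-\frac{e^{-2|x + 3|}}{4}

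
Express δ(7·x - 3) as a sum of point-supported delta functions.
\frac{\delta(x - 3/7)}{7}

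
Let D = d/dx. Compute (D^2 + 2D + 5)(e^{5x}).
40 e^{5 x}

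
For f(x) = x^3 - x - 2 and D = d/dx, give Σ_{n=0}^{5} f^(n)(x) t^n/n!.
t^{3} + 3 t^{2} x + t \left(3 x^{2} - 1\right) + x^{3} - x - 2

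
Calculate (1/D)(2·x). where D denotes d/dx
x^{2}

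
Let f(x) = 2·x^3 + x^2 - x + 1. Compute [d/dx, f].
6 x^{2} + 2 x - 1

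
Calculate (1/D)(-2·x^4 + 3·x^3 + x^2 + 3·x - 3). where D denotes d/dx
- \frac{2 x^{5}}{5} + \frac{3 x^{4}}{4} + \frac{x^{3}}{3} + \frac{3 x^{2}}{2} - 3 x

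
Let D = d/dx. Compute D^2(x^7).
42 x^{5}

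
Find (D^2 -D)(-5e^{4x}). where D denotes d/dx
- 60 e^{4 x}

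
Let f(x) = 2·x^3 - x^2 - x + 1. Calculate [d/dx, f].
6 x^{2} - 2 x - 1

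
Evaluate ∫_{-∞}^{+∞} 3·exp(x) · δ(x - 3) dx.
3 e^{3}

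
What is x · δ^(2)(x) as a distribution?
-2\delta'(x)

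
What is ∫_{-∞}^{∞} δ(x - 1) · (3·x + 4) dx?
7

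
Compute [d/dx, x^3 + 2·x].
3 x^{2} + 2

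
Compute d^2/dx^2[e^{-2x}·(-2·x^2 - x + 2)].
4 \left(- 2 x^{2} + 3 x + 2\right) e^{- 2 x}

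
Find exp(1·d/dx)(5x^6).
5 x^{6} + 30 x^{5} + 75 x^{4} + 100 x^{3} + 75 x^{2} + 30 x + 5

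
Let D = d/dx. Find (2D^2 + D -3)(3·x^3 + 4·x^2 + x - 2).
- 9 x^{3} - 3 x^{2} + 41 x + 23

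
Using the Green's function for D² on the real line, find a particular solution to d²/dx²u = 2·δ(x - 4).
|x - 4|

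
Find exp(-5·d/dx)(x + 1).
x - 4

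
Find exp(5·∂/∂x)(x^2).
x^{2} + 10 x + 25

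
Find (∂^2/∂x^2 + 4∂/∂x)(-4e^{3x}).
- 84 e^{3 x}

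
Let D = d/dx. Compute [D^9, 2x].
18D^{8}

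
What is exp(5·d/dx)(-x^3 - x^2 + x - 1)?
- x^{3} - 16 x^{2} - 84 x - 146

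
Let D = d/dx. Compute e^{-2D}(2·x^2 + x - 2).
2 x^{2} - 7 x + 4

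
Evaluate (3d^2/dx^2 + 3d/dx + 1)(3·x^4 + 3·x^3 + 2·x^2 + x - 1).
3 x^{4} + 39 x^{3} + 137 x^{2} + 67 x + 14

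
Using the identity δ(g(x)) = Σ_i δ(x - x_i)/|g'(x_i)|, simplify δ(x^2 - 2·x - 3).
\frac{\delta(x - 3) + \delta(x + 1)}{4}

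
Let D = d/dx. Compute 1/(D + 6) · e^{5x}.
\frac{e^{5 x}}{11}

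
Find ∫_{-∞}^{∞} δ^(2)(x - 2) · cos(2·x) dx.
- 4 \cos{\left(4 \right)}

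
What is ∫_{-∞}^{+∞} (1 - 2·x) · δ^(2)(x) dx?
0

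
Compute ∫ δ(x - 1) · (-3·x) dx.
-3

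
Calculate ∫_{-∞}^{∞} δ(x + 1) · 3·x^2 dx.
3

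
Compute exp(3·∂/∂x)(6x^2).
6 x^{2} + 36 x + 54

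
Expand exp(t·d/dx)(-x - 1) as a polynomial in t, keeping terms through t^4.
- t - x - 1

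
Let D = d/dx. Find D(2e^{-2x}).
- 4 e^{- 2 x}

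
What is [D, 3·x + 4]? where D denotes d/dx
3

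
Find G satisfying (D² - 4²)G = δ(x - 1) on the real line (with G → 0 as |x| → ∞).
-\frac{e^{-4|x - 1|}}{8}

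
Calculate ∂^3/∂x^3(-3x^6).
- 360 x^{3}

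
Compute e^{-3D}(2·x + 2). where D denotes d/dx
2 x - 4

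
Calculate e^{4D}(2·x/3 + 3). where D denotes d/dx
\frac{2 x}{3} + \frac{17}{3}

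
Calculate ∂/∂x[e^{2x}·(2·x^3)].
x^{2} \left(4 x + 6\right) e^{2 x}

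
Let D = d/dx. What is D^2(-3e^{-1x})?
- 3 e^{- x}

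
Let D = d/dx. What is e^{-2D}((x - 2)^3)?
x^{3} - 12 x^{2} + 48 x - 64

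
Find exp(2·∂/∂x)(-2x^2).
- 2 x^{2} - 8 x - 8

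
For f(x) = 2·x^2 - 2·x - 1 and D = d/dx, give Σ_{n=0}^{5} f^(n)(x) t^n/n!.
2 t^{2} + 2 t \left(2 x - 1\right) + 2 x^{2} - 2 x - 1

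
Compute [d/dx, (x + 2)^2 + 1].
2 x + 4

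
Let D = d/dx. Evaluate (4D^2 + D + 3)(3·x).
9 x + 3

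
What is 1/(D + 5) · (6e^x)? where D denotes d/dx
e^{x}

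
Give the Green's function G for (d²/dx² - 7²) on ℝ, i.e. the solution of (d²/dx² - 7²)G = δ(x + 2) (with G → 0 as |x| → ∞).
-\frac{e^{-7|x + 2|}}{14}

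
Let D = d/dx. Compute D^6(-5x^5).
0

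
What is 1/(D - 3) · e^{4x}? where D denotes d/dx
e^{4 x}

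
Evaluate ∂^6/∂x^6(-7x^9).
- 423360 x^{3}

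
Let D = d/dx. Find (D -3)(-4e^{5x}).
- 8 e^{5 x}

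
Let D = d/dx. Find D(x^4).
4 x^{3}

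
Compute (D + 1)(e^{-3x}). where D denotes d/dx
- 2 e^{- 3 x}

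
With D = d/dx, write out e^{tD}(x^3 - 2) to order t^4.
t^{3} + 3 t^{2} x + 3 t x^{2} + x^{3} - 2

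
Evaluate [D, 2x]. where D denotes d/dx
2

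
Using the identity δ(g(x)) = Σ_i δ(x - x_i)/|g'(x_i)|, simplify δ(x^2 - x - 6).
\frac{\delta(x + 2) + \delta(x - 3)}{5}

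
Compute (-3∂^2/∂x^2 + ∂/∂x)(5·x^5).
25 x^{3} \left(x - 12\right)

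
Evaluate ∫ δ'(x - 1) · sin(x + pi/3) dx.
- \cos{\left(1 + \frac{\pi}{3} \right)}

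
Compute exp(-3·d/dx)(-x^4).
- x^{4} + 12 x^{3} - 54 x^{2} + 108 x - 81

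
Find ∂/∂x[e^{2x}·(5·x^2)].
10 x \left(x + 1\right) e^{2 x}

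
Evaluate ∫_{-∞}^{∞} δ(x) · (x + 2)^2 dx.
4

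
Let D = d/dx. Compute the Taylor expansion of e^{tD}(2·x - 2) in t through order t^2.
2 t + 2 x - 2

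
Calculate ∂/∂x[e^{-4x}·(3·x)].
3 \left(1 - 4 x\right) e^{- 4 x}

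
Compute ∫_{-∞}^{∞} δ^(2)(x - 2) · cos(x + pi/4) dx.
- \cos{\left(\frac{\pi}{4} + 2 \right)}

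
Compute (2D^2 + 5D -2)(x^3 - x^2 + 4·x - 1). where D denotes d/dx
- 2 x^{3} + 17 x^{2} - 6 x + 18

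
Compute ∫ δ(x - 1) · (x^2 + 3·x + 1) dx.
5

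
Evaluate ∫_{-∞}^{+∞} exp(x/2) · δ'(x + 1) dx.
- \frac{1}{2 e^{\frac{1}{2}}}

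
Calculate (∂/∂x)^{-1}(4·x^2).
\frac{4 x^{3}}{3}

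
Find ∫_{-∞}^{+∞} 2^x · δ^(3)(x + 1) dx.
- \frac{\log{\left(2 \right)}^{3}}{2}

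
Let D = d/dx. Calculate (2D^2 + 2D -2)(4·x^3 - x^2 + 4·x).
- 8 x^{3} + 26 x^{2} + 36 x + 4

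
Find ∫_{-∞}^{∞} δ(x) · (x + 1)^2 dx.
1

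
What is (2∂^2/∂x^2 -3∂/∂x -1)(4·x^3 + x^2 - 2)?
- 4 x^{3} - 37 x^{2} + 42 x + 6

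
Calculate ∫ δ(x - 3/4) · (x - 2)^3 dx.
- \frac{125}{64}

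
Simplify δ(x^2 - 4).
\frac{\delta(x - 2) + \delta(x + 2)}{4}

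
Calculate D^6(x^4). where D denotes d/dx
0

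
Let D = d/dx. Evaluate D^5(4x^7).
10080 x^{2}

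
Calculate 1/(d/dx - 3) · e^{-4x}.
- \frac{e^{- 4 x}}{7}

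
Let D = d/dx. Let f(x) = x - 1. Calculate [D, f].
1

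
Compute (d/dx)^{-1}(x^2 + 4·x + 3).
\frac{x^{3}}{3} + 2 x^{2} + 3 x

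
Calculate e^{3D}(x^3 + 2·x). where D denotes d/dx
x^{3} + 9 x^{2} + 29 x + 33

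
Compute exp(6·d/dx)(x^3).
x^{3} + 18 x^{2} + 108 x + 216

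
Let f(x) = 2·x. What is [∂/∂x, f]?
2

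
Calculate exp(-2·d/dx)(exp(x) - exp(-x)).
- e^{2 - x} + e^{x - 2}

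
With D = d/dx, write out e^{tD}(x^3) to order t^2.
x \left(3 t^{2} + 3 t x + x^{2}\right)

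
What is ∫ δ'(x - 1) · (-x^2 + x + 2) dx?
1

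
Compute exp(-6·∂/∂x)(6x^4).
6 x^{4} - 144 x^{3} + 1296 x^{2} - 5184 x + 7776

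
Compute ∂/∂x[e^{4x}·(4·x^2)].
8 x \left(2 x + 1\right) e^{4 x}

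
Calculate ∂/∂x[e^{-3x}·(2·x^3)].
6 x^{2} \left(1 - x\right) e^{- 3 x}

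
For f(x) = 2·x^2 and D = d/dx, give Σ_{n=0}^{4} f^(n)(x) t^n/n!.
2 t^{2} + 4 t x + 2 x^{2}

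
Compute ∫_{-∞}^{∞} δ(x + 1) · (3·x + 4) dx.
1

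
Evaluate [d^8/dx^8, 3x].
24\frac{d^{7}}{dx^{7}}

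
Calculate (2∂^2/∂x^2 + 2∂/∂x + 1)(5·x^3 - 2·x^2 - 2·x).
5 x^{3} + 28 x^{2} + 50 x - 12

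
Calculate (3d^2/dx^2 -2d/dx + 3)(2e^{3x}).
48 e^{3 x}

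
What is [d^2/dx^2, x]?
2\frac{d}{dx}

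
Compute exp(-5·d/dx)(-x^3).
- x^{3} + 15 x^{2} - 75 x + 125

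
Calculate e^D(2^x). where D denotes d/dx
2^{x + 1}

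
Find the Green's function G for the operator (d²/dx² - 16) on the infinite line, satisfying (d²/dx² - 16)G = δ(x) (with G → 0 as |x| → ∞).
-\frac{e^{-4|x|}}{8}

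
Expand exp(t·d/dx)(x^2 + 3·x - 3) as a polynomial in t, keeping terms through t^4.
t^{2} + t \left(2 x + 3\right) + x^{2} + 3 x - 3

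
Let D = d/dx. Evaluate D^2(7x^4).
84 x^{2}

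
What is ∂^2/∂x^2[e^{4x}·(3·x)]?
\left(48 x + 24\right) e^{4 x}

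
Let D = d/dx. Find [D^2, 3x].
6D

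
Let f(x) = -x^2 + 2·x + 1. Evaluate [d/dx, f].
2 - 2 x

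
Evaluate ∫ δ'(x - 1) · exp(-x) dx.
e^{-1}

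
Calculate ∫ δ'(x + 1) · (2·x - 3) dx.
-2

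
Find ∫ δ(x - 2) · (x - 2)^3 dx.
0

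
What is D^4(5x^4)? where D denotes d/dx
120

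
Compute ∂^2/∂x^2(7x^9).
504 x^{7}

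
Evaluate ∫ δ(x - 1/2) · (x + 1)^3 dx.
\frac{27}{8}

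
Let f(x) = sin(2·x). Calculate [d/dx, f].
2 \cos{\left(2 x \right)}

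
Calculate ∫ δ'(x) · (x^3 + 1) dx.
0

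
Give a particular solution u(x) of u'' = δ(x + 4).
\frac{|x + 4|}{2}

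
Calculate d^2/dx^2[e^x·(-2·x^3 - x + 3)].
\left(- 2 x^{3} - 12 x^{2} - 13 x + 1\right) e^{x}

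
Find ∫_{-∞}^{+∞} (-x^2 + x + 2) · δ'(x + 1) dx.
-3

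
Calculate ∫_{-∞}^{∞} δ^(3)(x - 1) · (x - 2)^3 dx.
-6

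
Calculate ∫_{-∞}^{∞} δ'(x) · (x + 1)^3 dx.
-3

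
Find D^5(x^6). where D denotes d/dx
720 x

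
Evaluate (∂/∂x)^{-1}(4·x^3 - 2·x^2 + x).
x^{4} - \frac{2 x^{3}}{3} + \frac{x^{2}}{2}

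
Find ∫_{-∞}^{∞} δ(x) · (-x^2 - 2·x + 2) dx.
2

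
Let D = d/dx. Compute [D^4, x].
4D^{3}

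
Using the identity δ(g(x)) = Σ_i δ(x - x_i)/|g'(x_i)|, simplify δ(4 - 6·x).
\frac{\delta(x - 2/3)}{6}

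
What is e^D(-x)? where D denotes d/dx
- x - 1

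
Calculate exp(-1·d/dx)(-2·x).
2 - 2 x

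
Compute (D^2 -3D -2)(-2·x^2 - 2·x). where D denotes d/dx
4 x^{2} + 16 x + 2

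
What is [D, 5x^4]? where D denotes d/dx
20 x^{3}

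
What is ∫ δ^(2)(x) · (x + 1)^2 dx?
2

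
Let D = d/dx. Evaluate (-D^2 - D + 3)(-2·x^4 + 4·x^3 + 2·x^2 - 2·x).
- 6 x^{4} + 20 x^{3} + 18 x^{2} - 34 x - 2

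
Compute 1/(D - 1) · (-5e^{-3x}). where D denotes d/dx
\frac{5 e^{- 3 x}}{4}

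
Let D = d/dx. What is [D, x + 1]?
1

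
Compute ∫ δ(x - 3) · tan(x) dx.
\tan{\left(3 \right)}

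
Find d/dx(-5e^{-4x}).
20 e^{- 4 x}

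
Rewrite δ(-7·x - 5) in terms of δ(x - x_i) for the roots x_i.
\frac{\delta(x + 5/7)}{7}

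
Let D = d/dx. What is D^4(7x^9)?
21168 x^{5}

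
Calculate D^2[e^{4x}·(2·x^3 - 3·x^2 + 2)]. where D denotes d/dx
\left(32 x^{3} - 36 x + 26\right) e^{4 x}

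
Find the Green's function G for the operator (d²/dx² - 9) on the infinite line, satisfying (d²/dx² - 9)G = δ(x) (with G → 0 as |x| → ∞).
-\frac{e^{-3|x|}}{6}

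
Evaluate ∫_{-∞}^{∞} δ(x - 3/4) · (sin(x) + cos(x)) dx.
\sqrt{2} \sin{\left(\frac{3}{4} + \frac{\pi}{4} \right)}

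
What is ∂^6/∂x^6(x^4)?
0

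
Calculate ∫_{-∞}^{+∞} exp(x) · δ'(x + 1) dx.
- \frac{1}{e}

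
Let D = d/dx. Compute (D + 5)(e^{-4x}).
e^{- 4 x}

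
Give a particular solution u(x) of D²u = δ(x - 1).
\frac{|x - 1|}{2}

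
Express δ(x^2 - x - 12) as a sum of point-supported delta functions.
\frac{\delta(x + 3) + \delta(x - 4)}{7}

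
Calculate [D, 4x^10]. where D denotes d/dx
40 x^{9}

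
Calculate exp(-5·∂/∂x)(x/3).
\frac{x}{3} - \frac{5}{3}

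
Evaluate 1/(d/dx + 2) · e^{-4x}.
- \frac{e^{- 4 x}}{2}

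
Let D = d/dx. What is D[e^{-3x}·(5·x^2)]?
5 x \left(2 - 3 x\right) e^{- 3 x}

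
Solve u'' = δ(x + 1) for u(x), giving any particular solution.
\frac{|x + 1|}{2}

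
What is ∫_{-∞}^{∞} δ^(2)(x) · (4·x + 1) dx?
0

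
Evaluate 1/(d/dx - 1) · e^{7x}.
\frac{e^{7 x}}{6}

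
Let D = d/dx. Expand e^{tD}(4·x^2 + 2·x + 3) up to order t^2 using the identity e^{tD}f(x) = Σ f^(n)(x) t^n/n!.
4 t^{2} + 2 t \left(4 x + 1\right) + 4 x^{2} + 2 x + 3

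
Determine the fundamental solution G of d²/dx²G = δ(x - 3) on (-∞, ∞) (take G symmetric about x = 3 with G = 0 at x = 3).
\frac{|x - 3|}{2}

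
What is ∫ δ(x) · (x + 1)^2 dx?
1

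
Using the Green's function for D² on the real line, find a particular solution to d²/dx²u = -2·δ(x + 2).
-|x + 2|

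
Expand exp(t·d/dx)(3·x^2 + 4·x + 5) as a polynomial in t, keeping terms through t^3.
3 t^{2} + 2 t \left(3 x + 2\right) + 3 x^{2} + 4 x + 5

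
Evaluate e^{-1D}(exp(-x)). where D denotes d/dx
e^{1 - x}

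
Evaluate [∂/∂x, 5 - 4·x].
-4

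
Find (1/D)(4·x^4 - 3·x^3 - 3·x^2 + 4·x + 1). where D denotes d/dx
\frac{4 x^{5}}{5} - \frac{3 x^{4}}{4} - x^{3} + 2 x^{2} + x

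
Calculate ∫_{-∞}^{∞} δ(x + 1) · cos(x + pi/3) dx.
\sin{\left(\frac{\pi}{6} + 1 \right)}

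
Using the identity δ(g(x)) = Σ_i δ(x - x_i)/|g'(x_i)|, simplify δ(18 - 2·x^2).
\frac{\delta(x - 3) + \delta(x + 3)}{12}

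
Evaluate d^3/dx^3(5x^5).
300 x^{2}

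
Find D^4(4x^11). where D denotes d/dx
31680 x^{7}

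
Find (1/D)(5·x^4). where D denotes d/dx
x^{5}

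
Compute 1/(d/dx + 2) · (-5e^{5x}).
- \frac{5 e^{5 x}}{7}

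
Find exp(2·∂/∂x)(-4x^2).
- 4 x^{2} - 16 x - 16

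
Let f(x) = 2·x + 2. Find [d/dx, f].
2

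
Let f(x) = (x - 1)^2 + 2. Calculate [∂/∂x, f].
2 x - 2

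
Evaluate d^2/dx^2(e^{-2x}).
4 e^{- 2 x}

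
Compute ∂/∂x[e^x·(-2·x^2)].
2 x \left(- x - 2\right) e^{x}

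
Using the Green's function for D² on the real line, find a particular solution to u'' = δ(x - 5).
\frac{|x - 5|}{2}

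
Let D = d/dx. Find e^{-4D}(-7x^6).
- 7 x^{6} + 168 x^{5} - 1680 x^{4} + 8960 x^{3} - 26880 x^{2} + 43008 x - 28672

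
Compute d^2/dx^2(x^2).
2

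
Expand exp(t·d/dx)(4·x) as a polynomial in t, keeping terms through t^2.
4 t + 4 x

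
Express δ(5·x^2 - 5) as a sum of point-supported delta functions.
\frac{\delta(x - 1) + \delta(x + 1)}{10}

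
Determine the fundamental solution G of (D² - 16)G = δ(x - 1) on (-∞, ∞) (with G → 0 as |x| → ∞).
-\frac{e^{-4|x - 1|}}{8}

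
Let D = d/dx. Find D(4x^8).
32 x^{7}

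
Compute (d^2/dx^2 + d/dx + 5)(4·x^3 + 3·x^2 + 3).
20 x^{3} + 27 x^{2} + 30 x + 21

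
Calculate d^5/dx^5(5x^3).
0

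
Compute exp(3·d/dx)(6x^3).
6 x^{3} + 54 x^{2} + 162 x + 162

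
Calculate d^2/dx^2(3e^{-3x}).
27 e^{- 3 x}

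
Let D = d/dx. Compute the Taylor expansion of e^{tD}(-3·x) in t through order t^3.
- 3 t - 3 x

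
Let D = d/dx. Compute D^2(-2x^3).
- 12 x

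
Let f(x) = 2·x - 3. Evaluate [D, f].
2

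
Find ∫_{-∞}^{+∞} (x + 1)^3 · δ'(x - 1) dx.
-12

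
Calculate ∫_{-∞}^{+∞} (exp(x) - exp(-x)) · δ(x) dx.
0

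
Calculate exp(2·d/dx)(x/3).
\frac{x}{3} + \frac{2}{3}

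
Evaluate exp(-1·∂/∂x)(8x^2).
8 x^{2} - 16 x + 8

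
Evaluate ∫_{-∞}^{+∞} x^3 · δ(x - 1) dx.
1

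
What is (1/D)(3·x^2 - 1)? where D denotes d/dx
x^{3} - x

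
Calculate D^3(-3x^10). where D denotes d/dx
- 2160 x^{7}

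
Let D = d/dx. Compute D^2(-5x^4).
- 60 x^{2}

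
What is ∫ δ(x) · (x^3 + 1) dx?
1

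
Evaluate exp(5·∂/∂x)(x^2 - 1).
x^{2} + 10 x + 24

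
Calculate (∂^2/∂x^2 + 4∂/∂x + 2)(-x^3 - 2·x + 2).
- 2 x^{3} - 12 x^{2} - 10 x - 4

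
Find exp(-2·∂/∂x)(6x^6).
6 x^{6} - 72 x^{5} + 360 x^{4} - 960 x^{3} + 1440 x^{2} - 1152 x + 384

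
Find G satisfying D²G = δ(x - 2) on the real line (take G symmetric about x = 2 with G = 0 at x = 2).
\frac{|x - 2|}{2}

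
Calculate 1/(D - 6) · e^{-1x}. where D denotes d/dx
- \frac{e^{- x}}{7}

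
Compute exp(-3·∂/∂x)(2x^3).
2 x^{3} - 18 x^{2} + 54 x - 54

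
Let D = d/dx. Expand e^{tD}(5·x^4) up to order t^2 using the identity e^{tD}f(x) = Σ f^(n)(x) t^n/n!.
5 x^{2} \left(6 t^{2} + 4 t x + x^{2}\right)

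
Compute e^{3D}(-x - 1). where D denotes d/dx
- x - 4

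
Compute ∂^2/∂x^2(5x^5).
100 x^{3}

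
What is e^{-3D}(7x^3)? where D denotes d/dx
7 x^{3} - 63 x^{2} + 189 x - 189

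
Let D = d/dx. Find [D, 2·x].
2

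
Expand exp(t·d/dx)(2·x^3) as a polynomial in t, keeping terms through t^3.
2 t^{3} + 6 t^{2} x + 6 t x^{2} + 2 x^{3}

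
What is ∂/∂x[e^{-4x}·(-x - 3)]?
\left(4 x + 11\right) e^{- 4 x}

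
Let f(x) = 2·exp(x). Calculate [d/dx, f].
2 e^{x}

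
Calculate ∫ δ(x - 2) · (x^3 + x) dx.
10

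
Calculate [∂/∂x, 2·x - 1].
2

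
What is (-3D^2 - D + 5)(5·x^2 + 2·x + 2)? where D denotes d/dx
25 x^{2} - 22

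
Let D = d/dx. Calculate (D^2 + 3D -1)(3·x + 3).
6 - 3 x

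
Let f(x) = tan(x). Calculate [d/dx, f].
\frac{1}{\cos^{2}{\left(x \right)}}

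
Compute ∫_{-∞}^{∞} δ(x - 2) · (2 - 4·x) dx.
-6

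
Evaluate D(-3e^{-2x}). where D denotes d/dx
6 e^{- 2 x}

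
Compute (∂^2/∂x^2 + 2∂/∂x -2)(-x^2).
2 x^{2} - 4 x - 2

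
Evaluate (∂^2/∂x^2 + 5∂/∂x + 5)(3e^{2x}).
57 e^{2 x}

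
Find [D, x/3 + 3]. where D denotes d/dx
\frac{1}{3}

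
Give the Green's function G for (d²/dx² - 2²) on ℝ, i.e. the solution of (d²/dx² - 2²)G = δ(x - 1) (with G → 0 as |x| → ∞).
-\frac{e^{-2|x - 1|}}{4}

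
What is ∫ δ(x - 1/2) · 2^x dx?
\sqrt{2}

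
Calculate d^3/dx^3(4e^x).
4 e^{x}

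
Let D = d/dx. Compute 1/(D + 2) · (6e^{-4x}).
- 3 e^{- 4 x}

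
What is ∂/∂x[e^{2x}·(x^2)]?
2 x \left(x + 1\right) e^{2 x}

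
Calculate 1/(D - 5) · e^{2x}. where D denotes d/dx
- \frac{e^{2 x}}{3}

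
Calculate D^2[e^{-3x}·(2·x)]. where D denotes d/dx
6 \left(3 x - 2\right) e^{- 3 x}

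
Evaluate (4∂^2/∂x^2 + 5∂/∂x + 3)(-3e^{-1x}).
- 6 e^{- x}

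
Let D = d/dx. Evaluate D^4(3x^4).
72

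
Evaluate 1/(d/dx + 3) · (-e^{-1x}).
- \frac{e^{- x}}{2}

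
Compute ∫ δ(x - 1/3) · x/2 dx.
\frac{1}{6}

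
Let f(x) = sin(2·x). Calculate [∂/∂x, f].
2 \cos{\left(2 x \right)}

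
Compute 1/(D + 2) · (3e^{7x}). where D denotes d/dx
\frac{e^{7 x}}{3}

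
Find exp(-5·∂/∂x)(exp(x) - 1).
e^{x - 5} - 1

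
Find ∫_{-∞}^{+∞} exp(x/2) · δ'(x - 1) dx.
- \frac{e^{\frac{1}{2}}}{2}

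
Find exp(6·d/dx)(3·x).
3 x + 18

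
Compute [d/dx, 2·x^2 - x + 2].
4 x - 1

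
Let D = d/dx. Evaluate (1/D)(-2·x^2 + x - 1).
- \frac{2 x^{3}}{3} + \frac{x^{2}}{2} - x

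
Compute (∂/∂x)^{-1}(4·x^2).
\frac{4 x^{3}}{3}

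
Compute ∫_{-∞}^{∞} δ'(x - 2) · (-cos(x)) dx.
- \sin{\left(2 \right)}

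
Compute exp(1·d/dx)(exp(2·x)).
e^{2 x + 2}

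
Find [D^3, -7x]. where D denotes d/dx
-21D^{2}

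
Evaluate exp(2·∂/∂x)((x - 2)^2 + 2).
x^{2} + 2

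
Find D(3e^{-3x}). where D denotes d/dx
- 9 e^{- 3 x}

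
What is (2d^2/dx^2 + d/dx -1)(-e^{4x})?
- 35 e^{4 x}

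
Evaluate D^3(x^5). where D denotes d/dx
60 x^{2}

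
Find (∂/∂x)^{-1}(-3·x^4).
- \frac{3 x^{5}}{5}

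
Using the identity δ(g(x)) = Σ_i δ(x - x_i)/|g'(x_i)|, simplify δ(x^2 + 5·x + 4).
\frac{\delta(x + 4) + \delta(x + 1)}{3}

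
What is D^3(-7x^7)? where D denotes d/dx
- 1470 x^{4}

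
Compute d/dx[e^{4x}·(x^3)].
x^{2} \left(4 x + 3\right) e^{4 x}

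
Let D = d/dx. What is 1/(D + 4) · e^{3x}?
\frac{e^{3 x}}{7}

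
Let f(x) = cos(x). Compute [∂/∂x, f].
- \sin{\left(x \right)}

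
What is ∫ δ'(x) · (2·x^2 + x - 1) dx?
-1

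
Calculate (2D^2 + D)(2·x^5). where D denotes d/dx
10 x^{3} \left(x + 8\right)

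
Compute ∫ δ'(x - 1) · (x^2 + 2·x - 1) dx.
-4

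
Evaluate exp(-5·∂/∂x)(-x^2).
- x^{2} + 10 x - 25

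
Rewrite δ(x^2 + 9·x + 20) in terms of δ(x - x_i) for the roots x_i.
\frac{\delta(x + 5) + \delta(x + 4)}{1}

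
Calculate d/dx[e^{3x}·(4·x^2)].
4 x \left(3 x + 2\right) e^{3 x}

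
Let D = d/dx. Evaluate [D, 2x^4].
8 x^{3}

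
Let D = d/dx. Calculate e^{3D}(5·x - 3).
5 x + 12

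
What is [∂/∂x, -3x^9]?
- 27 x^{8}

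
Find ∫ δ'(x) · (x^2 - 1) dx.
0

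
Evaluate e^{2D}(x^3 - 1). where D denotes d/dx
x^{3} + 6 x^{2} + 12 x + 7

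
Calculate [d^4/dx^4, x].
4\frac{d^{3}}{dx^{3}}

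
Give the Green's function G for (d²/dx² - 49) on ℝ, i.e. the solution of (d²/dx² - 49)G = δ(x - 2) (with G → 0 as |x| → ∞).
-\frac{e^{-7|x - 2|}}{14}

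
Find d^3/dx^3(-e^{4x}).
- 64 e^{4 x}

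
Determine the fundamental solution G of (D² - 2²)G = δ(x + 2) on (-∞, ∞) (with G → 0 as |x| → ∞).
-\frac{e^{-2|x + 2|}}{4}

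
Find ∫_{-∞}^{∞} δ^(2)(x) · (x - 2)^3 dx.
-12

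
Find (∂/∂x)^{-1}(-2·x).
- x^{2}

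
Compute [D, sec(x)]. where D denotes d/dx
\tan{\left(x \right)} \sec{\left(x \right)}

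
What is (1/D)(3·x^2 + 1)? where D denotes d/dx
x^{3} + x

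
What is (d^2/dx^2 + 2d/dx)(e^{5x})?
35 e^{5 x}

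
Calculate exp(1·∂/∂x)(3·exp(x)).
3 e^{x + 1}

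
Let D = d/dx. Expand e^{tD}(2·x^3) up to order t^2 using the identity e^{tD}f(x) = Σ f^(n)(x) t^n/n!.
2 x \left(3 t^{2} + 3 t x + x^{2}\right)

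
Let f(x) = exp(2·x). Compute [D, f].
2 e^{2 x}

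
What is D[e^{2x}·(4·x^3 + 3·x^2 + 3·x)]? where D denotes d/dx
\left(8 x^{3} + 18 x^{2} + 12 x + 3\right) e^{2 x}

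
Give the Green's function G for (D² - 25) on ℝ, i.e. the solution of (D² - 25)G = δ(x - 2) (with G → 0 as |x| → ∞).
-\frac{e^{-5|x - 2|}}{10}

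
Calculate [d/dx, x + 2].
1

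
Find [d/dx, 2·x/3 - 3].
\frac{2}{3}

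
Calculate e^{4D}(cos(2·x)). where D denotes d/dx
\cos{\left(2 x + 8 \right)}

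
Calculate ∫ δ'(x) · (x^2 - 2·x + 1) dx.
2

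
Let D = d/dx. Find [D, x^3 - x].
3 x^{2} - 1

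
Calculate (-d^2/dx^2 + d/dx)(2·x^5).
10 x^{3} \left(x - 4\right)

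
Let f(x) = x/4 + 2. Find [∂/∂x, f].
\frac{1}{4}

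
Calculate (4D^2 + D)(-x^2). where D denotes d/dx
- 2 x - 8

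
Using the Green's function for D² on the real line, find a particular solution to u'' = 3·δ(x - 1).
\frac{3|x - 1|}{2}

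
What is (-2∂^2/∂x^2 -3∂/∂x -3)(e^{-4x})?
- 23 e^{- 4 x}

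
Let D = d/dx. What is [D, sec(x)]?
\tan{\left(x \right)} \sec{\left(x \right)}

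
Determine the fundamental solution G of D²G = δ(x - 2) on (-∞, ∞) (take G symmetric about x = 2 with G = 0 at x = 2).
\frac{|x - 2|}{2}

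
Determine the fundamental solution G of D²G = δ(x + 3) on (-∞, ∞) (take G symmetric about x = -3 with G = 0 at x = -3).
\frac{|x + 3|}{2}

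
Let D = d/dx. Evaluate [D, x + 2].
1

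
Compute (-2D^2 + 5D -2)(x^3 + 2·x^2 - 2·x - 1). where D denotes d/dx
- 2 x^{3} + 11 x^{2} + 12 x - 16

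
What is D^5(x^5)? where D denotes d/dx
120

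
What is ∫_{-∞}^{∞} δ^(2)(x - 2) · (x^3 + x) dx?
12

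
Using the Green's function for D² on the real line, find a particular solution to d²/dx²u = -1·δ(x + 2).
-\frac{|x + 2|}{2}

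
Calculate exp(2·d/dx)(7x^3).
7 x^{3} + 42 x^{2} + 84 x + 56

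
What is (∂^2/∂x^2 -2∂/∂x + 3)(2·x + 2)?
6 x + 2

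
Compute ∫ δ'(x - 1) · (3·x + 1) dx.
-3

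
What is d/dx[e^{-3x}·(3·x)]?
3 \left(1 - 3 x\right) e^{- 3 x}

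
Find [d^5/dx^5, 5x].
25\frac{d^{4}}{dx^{4}}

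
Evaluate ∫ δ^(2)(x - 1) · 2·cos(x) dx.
- 2 \cos{\left(1 \right)}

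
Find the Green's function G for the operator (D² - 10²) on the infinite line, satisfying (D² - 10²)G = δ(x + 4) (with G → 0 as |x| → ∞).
-\frac{e^{-10|x + 4|}}{20}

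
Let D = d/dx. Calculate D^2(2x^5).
40 x^{3}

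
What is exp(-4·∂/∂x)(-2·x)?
8 - 2 x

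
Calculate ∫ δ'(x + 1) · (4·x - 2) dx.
-4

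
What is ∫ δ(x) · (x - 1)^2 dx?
1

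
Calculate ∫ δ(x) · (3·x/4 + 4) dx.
4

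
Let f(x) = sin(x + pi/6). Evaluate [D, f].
\cos{\left(x + \frac{\pi}{6} \right)}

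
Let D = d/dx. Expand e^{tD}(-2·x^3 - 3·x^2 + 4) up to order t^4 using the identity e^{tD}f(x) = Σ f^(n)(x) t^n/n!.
- 2 t^{3} - t^{2} \left(6 x + 3\right) - 6 t x \left(x + 1\right) - 2 x^{3} - 3 x^{2} + 4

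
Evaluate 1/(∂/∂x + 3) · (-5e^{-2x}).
- 5 e^{- 2 x}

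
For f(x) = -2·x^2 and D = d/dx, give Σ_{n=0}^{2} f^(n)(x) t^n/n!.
- 2 t^{2} - 4 t x - 2 x^{2}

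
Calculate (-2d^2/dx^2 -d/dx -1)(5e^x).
- 20 e^{x}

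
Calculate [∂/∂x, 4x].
4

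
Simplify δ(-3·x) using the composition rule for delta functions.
\frac{\delta(x)}{3}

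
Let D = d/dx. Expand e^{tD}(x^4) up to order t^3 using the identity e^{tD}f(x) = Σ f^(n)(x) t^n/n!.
x \left(4 t^{3} + 6 t^{2} x + 4 t x^{2} + x^{3}\right)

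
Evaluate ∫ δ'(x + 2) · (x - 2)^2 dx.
8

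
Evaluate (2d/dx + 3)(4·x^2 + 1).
12 x^{2} + 16 x + 3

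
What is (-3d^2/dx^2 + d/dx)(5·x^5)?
25 x^{3} \left(x - 12\right)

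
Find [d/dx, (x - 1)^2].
2 x - 2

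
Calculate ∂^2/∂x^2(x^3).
6 x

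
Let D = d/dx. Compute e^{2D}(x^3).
x^{3} + 6 x^{2} + 12 x + 8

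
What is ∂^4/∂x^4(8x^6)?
2880 x^{2}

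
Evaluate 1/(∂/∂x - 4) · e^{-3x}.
- \frac{e^{- 3 x}}{7}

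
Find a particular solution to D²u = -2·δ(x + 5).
-|x + 5|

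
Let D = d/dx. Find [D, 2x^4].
8 x^{3}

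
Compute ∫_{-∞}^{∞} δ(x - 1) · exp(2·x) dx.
e^{2}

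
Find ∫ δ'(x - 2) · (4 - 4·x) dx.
4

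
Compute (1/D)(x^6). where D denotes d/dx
\frac{x^{7}}{7}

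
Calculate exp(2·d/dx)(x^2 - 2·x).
x \left(x + 2\right)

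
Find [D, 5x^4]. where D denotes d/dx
20 x^{3}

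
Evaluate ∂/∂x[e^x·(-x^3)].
x^{2} \left(- x - 3\right) e^{x}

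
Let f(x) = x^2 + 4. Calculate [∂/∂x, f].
2 x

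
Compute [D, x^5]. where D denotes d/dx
5 x^{4}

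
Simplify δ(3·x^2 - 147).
\frac{\delta(x - 7) + \delta(x + 7)}{42}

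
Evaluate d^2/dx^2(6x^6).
180 x^{4}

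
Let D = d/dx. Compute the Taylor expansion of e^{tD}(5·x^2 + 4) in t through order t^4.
5 t^{2} + 10 t x + 5 x^{2} + 4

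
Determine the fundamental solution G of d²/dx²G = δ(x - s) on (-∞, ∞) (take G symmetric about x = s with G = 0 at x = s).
\frac{|x - s|}{2}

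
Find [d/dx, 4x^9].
36 x^{8}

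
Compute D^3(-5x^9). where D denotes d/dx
- 2520 x^{6}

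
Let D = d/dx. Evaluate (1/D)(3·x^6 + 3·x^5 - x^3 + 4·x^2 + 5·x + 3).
\frac{3 x^{7}}{7} + \frac{x^{6}}{2} - \frac{x^{4}}{4} + \frac{4 x^{3}}{3} + \frac{5 x^{2}}{2} + 3 x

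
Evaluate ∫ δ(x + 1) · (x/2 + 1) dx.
\frac{1}{2}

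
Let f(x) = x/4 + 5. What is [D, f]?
\frac{1}{4}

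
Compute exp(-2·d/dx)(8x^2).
8 x^{2} - 32 x + 32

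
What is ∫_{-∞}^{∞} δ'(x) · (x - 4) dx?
-1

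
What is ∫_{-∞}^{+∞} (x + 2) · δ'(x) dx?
-1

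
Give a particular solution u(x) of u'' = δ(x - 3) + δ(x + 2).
\frac{|x - 3|}{2} + \frac{|x + 2|}{2}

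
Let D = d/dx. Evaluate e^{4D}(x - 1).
x + 3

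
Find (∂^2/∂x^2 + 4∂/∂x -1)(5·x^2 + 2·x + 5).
- 5 x^{2} + 38 x + 13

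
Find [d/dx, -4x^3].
- 12 x^{2}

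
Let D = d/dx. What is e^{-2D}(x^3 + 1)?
x^{3} - 6 x^{2} + 12 x - 7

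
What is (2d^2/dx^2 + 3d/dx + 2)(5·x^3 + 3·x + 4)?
10 x^{3} + 45 x^{2} + 66 x + 17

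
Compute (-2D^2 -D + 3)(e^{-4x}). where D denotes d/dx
- 25 e^{- 4 x}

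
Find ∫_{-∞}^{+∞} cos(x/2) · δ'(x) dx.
0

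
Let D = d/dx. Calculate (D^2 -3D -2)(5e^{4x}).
10 e^{4 x}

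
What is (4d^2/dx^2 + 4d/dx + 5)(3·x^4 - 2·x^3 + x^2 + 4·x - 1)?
15 x^{4} + 38 x^{3} + 125 x^{2} - 20 x + 19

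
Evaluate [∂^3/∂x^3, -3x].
-9\frac{d^{2}}{dx^{2}}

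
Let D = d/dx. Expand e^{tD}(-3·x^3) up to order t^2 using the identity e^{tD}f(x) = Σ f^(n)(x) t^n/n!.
3 x \left(- 3 t^{2} - 3 t x - x^{2}\right)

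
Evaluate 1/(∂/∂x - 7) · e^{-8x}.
- \frac{e^{- 8 x}}{15}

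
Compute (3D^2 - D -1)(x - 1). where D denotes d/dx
- x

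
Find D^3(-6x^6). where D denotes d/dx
- 720 x^{3}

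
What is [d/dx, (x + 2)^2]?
2 x + 4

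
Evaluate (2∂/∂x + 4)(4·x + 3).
16 x + 20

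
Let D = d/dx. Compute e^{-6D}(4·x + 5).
4 x - 19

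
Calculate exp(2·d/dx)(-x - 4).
- x - 6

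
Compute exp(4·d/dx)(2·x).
2 x + 8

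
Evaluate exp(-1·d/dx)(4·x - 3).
4 x - 7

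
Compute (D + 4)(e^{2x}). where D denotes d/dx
6 e^{2 x}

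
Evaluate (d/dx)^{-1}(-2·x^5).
- \frac{x^{6}}{3}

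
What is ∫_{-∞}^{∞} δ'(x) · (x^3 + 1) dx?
0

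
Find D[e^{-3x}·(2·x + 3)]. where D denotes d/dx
\left(- 6 x - 7\right) e^{- 3 x}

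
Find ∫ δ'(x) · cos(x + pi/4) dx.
\frac{\sqrt{2}}{2}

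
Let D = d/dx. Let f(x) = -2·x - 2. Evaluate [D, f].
-2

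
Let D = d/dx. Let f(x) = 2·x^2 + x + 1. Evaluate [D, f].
4 x + 1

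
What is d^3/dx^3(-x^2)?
0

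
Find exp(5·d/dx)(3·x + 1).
3 x + 16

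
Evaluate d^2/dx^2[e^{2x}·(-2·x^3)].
- 4 x \left(2 x^{2} + 6 x + 3\right) e^{2 x}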